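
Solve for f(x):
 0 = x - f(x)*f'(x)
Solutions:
 f(x) = -sqrt(C1 + x^2)
 f(x) = sqrt(C1 + x^2)


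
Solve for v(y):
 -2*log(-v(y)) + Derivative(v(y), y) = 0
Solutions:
 -li(-v(y)) = C1 + 2*y


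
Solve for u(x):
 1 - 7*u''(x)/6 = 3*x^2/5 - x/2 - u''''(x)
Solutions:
 u(x) = C1 + C2*x + C3*exp(-sqrt(42)*x/6) + C4*exp(sqrt(42)*x/6) - 3*x^4/70 + x^3/14 - 3*x^2/245


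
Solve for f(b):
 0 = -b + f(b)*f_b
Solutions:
 f(b) = -sqrt(C1 + b^2)
 f(b) = sqrt(C1 + b^2)


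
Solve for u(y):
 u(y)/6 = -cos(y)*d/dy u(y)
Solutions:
 u(y) = C1*(sin(y) - 1)^(1/12)/(sin(y) + 1)^(1/12)


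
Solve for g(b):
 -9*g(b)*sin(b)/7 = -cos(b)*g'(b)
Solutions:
 g(b) = C1/cos(b)^(9/7)


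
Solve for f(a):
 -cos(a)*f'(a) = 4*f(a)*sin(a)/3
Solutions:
 f(a) = C1*cos(a)^(4/3)


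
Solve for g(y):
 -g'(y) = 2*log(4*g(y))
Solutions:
 Integral(1/(log(_y) + 2*log(2)), (_y, g(y)))/2 = C1 - y


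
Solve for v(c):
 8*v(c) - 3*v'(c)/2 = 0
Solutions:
 v(c) = C1*exp(16*c/3)


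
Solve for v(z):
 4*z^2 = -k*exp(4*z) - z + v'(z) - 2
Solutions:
 v(z) = C1 + k*exp(4*z)/4 + 4*z^3/3 + z^2/2 + 2*z


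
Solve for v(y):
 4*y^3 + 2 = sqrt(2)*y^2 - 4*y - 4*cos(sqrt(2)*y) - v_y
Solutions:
 v(y) = C1 - y^4 + sqrt(2)*y^3/3 - 2*y^2 - 2*y - 2*sqrt(2)*sin(sqrt(2)*y)


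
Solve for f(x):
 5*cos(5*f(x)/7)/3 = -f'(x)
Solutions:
 5*x/3 - 7*log(sin(5*f(x)/7) - 1)/10 + 7*log(sin(5*f(x)/7) + 1)/10 = C1


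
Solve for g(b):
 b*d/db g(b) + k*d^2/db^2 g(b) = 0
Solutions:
 g(b) = C1 + C2*sqrt(k)*erf(sqrt(2)*b*sqrt(1/k)/2)


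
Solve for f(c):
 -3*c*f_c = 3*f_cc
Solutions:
 f(c) = C1 + C2*erf(sqrt(2)*c/2)


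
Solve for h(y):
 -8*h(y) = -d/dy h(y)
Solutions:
 h(y) = C1*exp(8*y)


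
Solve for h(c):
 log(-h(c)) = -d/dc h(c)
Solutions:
 -li(-h(c)) = C1 - c


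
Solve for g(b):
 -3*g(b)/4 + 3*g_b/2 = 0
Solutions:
 g(b) = C1*exp(b/2)


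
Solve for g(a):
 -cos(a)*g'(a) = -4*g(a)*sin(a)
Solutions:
 g(a) = C1/cos(a)^4


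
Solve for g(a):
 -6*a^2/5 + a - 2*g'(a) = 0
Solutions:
 g(a) = C1 - a^3/5 + a^2/4


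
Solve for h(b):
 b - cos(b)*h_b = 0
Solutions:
 h(b) = C1 + Integral(b/cos(b), b)


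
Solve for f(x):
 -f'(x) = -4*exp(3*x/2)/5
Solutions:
 f(x) = C1 + 8*exp(3*x/2)/15


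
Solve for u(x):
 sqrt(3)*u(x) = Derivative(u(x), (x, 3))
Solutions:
 u(x) = C3*exp(3^(1/6)*x) + (C1*sin(3^(2/3)*x/2) + C2*cos(3^(2/3)*x/2))*exp(-3^(1/6)*x/2)


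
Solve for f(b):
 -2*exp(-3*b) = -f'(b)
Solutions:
 f(b) = C1 - 2*exp(-3*b)/3


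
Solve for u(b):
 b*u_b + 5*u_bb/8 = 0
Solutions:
 u(b) = C1 + C2*erf(2*sqrt(5)*b/5)


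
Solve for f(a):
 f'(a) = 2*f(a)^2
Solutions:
 f(a) = -1/(C1 + 2*a)


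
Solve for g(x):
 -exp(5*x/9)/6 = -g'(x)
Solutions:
 g(x) = C1 + 3*exp(5*x/9)/10


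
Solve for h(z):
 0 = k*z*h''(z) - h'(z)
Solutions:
 h(z) = C1 + z^(((re(k) + 1)*re(k) + im(k)^2)/(re(k)^2 + im(k)^2))*(C2*sin(log(z)*Abs(im(k))/(re(k)^2 + im(k)^2)) + C3*cos(log(z)*im(k)/(re(k)^2 + im(k)^2)))


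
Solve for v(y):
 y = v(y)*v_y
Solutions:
 v(y) = -sqrt(C1 + y^2)
 v(y) = sqrt(C1 + y^2)


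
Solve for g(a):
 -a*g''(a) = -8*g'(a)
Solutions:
 g(a) = C1 + C2*a^9


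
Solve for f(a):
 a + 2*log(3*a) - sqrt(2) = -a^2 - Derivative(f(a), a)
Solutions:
 f(a) = C1 - a^3/3 - a^2/2 - 2*a*log(a) - a*log(9) + sqrt(2)*a + 2*a


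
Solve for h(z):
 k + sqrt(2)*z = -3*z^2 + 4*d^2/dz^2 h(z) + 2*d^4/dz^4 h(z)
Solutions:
 h(z) = C1 + C2*z + C3*sin(sqrt(2)*z) + C4*cos(sqrt(2)*z) + z^4/16 + sqrt(2)*z^3/24 + z^2*(k - 3)/8


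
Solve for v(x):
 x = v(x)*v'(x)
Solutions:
 v(x) = -sqrt(C1 + x^2)
 v(x) = sqrt(C1 + x^2)


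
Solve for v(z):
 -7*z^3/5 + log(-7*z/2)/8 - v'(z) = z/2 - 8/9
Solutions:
 v(z) = C1 - 7*z^4/20 - z^2/4 + z*log(-z)/8 + z*(-9*log(2) + 9*log(7) + 55)/72


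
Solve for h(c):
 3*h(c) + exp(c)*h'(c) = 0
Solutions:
 h(c) = C1*exp(3*exp(-c))


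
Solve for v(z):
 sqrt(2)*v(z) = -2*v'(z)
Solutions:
 v(z) = C1*exp(-sqrt(2)*z/2)


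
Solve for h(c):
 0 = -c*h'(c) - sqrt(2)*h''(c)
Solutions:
 h(c) = C1 + C2*erf(2^(1/4)*c/2)


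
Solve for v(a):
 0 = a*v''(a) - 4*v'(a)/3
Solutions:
 v(a) = C1 + C2*a^(7/3)


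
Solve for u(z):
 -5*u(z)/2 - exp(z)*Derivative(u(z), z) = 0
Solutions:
 u(z) = C1*exp(5*exp(-z)/2)


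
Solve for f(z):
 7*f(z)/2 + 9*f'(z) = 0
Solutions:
 f(z) = C1*exp(-7*z/18)


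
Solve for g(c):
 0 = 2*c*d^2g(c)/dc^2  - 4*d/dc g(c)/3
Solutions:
 g(c) = C1 + C2*c^(5/3)


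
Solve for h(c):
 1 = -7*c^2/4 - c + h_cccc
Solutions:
 h(c) = C1 + C2*c + C3*c^2 + C4*c^3 + 7*c^6/1440 + c^5/120 + c^4/24


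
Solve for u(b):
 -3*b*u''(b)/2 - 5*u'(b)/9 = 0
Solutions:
 u(b) = C1 + C2*b^(17/27)


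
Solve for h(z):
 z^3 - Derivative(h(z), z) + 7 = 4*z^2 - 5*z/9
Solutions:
 h(z) = C1 + z^4/4 - 4*z^3/3 + 5*z^2/18 + 7*z


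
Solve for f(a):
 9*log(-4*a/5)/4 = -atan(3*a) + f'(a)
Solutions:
 f(a) = C1 + 9*a*log(-a)/4 + a*atan(3*a) - 9*a*log(5)/4 - 9*a/4 + 9*a*log(2)/2 - log(9*a^2 + 1)/6


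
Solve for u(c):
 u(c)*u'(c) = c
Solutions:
 u(c) = -sqrt(C1 + c^2)
 u(c) = sqrt(C1 + c^2)


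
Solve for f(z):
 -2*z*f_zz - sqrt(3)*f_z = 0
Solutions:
 f(z) = C1 + C2*z^(1 - sqrt(3)/2)


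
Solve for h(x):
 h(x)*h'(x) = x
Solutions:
 h(x) = -sqrt(C1 + x^2)
 h(x) = sqrt(C1 + x^2)


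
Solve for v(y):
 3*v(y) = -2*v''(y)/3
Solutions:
 v(y) = C1*sin(3*sqrt(2)*y/2) + C2*cos(3*sqrt(2)*y/2)


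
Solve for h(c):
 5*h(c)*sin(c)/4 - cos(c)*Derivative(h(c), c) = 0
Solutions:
 h(c) = C1/cos(c)^(5/4)


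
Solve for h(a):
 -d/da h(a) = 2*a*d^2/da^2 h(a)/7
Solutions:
 h(a) = C1 + C2/a^(5/2)


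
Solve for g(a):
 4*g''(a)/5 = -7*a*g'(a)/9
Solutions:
 g(a) = C1 + C2*erf(sqrt(70)*a/12)


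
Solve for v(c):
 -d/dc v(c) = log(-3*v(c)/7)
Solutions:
 Integral(1/(log(-_y) - log(7) + log(3)), (_y, v(c))) = C1 - c


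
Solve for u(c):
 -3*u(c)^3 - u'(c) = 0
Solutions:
 u(c) = -sqrt(2)*sqrt(-1/(C1 - 3*c))/2
 u(c) = sqrt(2)*sqrt(-1/(C1 - 3*c))/2


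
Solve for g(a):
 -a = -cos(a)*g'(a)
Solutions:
 g(a) = C1 + Integral(a/cos(a), a)


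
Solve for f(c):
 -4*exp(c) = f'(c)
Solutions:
 f(c) = C1 - 4*exp(c)


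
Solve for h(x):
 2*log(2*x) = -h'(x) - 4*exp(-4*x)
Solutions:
 h(x) = C1 - 2*x*log(x) + 2*x*(1 - log(2)) + exp(-4*x)


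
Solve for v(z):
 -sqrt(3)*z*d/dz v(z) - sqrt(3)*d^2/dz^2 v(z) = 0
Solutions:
 v(z) = C1 + C2*erf(sqrt(2)*z/2)


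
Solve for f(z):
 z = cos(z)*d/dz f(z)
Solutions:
 f(z) = C1 + Integral(z/cos(z), z)


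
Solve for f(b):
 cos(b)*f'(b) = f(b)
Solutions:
 f(b) = C1*sqrt(sin(b) + 1)/sqrt(sin(b) - 1)


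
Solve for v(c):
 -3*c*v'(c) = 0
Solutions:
 v(c) = C1


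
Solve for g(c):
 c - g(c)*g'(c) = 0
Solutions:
 g(c) = -sqrt(C1 + c^2)
 g(c) = sqrt(C1 + c^2)


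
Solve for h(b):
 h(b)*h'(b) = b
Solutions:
 h(b) = -sqrt(C1 + b^2)
 h(b) = sqrt(C1 + b^2)


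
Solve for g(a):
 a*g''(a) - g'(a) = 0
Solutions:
 g(a) = C1 + C2*a^2


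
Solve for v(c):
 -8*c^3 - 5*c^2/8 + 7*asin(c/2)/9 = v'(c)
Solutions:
 v(c) = C1 - 2*c^4 - 5*c^3/24 + 7*c*asin(c/2)/9 + 7*sqrt(4 - c^2)/9


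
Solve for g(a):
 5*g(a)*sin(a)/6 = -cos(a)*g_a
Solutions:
 g(a) = C1*cos(a)^(5/6)


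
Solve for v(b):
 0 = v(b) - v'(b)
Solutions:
 v(b) = C1*exp(b)


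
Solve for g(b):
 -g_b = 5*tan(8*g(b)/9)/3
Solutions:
 g(b) = -9*asin(C1*exp(-40*b/27))/8 + 9*pi/8
 g(b) = 9*asin(C1*exp(-40*b/27))/8


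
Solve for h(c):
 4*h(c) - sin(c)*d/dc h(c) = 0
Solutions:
 h(c) = C1*(cos(c)^2 - 2*cos(c) + 1)/(cos(c)^2 + 2*cos(c) + 1)


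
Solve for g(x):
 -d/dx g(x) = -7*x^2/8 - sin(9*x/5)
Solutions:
 g(x) = C1 + 7*x^3/24 - 5*cos(9*x/5)/9


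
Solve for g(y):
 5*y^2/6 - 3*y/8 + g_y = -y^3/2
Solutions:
 g(y) = C1 - y^4/8 - 5*y^3/18 + 3*y^2/16


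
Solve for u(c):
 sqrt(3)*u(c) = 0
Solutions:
 u(c) = 0


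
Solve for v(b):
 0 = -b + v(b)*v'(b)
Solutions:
 v(b) = -sqrt(C1 + b^2)
 v(b) = sqrt(C1 + b^2)


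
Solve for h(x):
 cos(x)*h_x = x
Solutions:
 h(x) = C1 + Integral(x/cos(x), x)


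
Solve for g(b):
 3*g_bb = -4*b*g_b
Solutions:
 g(b) = C1 + C2*erf(sqrt(6)*b/3)


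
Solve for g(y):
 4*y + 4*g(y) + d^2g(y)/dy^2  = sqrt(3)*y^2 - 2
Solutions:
 g(y) = C1*sin(2*y) + C2*cos(2*y) + sqrt(3)*y^2/4 - y - 1/2 - sqrt(3)/8


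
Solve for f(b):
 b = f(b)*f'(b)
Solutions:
 f(b) = -sqrt(C1 + b^2)
 f(b) = sqrt(C1 + b^2)


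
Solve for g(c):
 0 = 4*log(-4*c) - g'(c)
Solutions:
 g(c) = C1 + 4*c*log(-c) + 4*c*(-1 + 2*log(2))


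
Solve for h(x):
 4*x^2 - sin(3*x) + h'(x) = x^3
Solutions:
 h(x) = C1 + x^4/4 - 4*x^3/3 - cos(3*x)/3


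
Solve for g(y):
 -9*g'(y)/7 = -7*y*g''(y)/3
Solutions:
 g(y) = C1 + C2*y^(76/49)


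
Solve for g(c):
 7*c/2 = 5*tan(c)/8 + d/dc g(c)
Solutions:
 g(c) = C1 + 7*c^2/4 + 5*log(cos(c))/8


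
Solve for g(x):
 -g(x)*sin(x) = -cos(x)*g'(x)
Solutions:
 g(x) = C1/cos(x)


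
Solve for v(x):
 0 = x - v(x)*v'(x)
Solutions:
 v(x) = -sqrt(C1 + x^2)
 v(x) = sqrt(C1 + x^2)


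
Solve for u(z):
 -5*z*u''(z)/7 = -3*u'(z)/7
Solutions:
 u(z) = C1 + C2*z^(8/5)


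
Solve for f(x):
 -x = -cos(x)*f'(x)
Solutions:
 f(x) = C1 + Integral(x/cos(x), x)


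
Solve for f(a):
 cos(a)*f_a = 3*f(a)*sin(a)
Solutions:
 f(a) = C1/cos(a)^3


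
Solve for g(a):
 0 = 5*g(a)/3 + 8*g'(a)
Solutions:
 g(a) = C1*exp(-5*a/24)


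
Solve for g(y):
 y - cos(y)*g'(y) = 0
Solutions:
 g(y) = C1 + Integral(y/cos(y), y)


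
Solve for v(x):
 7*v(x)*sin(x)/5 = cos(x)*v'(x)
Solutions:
 v(x) = C1/cos(x)^(7/5)


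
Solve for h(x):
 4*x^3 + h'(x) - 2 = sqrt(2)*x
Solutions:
 h(x) = C1 - x^4 + sqrt(2)*x^2/2 + 2*x


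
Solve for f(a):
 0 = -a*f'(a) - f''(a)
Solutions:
 f(a) = C1 + C2*erf(sqrt(2)*a/2)


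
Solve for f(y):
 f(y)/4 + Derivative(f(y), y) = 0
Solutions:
 f(y) = C1*exp(-y/4)


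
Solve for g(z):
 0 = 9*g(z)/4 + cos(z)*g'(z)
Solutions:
 g(z) = C1*(sin(z) - 1)^(9/8)/(sin(z) + 1)^(9/8)


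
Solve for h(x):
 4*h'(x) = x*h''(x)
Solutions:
 h(x) = C1 + C2*x^5


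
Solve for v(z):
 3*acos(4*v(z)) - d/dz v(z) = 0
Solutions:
 Integral(1/acos(4*_y), (_y, v(z))) = C1 + 3*z


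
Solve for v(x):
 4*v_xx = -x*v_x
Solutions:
 v(x) = C1 + C2*erf(sqrt(2)*x/4)


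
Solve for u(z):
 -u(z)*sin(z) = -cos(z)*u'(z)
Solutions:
 u(z) = C1/cos(z)


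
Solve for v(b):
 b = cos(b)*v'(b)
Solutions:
 v(b) = C1 + Integral(b/cos(b), b)


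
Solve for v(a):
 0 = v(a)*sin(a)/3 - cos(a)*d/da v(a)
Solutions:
 v(a) = C1/cos(a)^(1/3)


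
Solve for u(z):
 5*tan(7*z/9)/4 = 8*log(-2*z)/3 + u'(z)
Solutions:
 u(z) = C1 - 8*z*log(-z)/3 - 8*z*log(2)/3 + 8*z/3 - 45*log(cos(7*z/9))/28


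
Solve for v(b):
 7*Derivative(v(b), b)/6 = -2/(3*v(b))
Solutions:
 v(b) = -sqrt(C1 - 56*b)/7
 v(b) = sqrt(C1 - 56*b)/7


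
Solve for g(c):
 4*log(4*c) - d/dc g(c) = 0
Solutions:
 g(c) = C1 + 4*c*log(c) - 4*c + c*log(256)


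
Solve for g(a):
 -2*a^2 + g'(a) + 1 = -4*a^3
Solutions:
 g(a) = C1 - a^4 + 2*a^3/3 - a


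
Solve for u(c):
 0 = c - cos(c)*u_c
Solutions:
 u(c) = C1 + Integral(c/cos(c), c)


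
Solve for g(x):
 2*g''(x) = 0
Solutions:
 g(x) = C1 + C2*x


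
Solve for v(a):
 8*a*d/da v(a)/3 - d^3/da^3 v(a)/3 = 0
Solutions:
 v(a) = C1 + Integral(C2*airyai(2*a) + C3*airybi(2*a), a)


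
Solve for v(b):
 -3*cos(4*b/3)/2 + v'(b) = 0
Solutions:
 v(b) = C1 + 9*sin(4*b/3)/8


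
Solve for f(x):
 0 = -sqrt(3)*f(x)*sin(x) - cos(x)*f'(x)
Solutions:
 f(x) = C1*cos(x)^(sqrt(3))


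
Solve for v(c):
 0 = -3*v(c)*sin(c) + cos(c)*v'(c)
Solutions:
 v(c) = C1/cos(c)^3


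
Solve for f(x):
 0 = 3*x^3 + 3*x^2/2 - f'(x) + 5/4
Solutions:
 f(x) = C1 + 3*x^4/4 + x^3/2 + 5*x/4


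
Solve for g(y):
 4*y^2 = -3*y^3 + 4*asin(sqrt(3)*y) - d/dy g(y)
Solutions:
 g(y) = C1 - 3*y^4/4 - 4*y^3/3 + 4*y*asin(sqrt(3)*y) + 4*sqrt(3)*sqrt(1 - 3*y^2)/3


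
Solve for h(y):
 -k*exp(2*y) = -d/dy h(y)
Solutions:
 h(y) = C1 + k*exp(2*y)/2


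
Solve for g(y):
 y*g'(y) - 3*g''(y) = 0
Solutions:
 g(y) = C1 + C2*erfi(sqrt(6)*y/6)


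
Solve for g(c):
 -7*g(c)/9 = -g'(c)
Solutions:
 g(c) = C1*exp(7*c/9)


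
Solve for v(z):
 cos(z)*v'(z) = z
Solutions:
 v(z) = C1 + Integral(z/cos(z), z)


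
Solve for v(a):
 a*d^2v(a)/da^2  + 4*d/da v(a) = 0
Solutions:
 v(a) = C1 + C2/a^3


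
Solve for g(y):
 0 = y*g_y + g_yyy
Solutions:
 g(y) = C1 + Integral(C2*airyai(-y) + C3*airybi(-y), y)


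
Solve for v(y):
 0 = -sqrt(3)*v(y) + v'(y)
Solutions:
 v(y) = C1*exp(sqrt(3)*y)


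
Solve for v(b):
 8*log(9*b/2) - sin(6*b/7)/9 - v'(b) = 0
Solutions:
 v(b) = C1 + 8*b*log(b) - 8*b - 8*b*log(2) + 16*b*log(3) + 7*cos(6*b/7)/54


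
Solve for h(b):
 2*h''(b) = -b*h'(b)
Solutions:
 h(b) = C1 + C2*erf(b/2)


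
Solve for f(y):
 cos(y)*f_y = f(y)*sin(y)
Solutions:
 f(y) = C1/cos(y)


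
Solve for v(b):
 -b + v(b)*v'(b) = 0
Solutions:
 v(b) = -sqrt(C1 + b^2)
 v(b) = sqrt(C1 + b^2)


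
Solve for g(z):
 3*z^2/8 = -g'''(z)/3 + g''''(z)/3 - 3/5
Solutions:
 g(z) = C1 + C2*z + C3*z^2 + C4*exp(z) - 3*z^5/160 - 3*z^4/32 - 27*z^3/40


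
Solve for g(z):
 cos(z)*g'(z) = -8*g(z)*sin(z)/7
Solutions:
 g(z) = C1*cos(z)^(8/7)


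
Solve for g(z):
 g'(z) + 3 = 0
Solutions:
 g(z) = C1 - 3*z


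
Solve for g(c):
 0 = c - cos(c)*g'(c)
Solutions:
 g(c) = C1 + Integral(c/cos(c), c)


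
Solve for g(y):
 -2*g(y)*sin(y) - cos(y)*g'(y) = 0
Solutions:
 g(y) = C1*cos(y)^2


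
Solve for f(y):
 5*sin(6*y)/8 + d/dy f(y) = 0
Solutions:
 f(y) = C1 + 5*cos(6*y)/48


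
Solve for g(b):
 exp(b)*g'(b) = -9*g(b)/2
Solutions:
 g(b) = C1*exp(9*exp(-b)/2)


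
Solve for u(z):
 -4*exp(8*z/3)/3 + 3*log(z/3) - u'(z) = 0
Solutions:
 u(z) = C1 + 3*z*log(z) + 3*z*(-log(3) - 1) - exp(8*z/3)/2


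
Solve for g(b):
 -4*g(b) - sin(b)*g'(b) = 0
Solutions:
 g(b) = C1*(cos(b)^2 + 2*cos(b) + 1)/(cos(b)^2 - 2*cos(b) + 1)


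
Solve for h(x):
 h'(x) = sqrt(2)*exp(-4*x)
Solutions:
 h(x) = C1 - sqrt(2)*exp(-4*x)/4


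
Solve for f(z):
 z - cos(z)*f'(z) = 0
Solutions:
 f(z) = C1 + Integral(z/cos(z), z)


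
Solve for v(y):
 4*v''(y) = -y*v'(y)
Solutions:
 v(y) = C1 + C2*erf(sqrt(2)*y/4)


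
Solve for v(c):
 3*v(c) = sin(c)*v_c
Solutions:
 v(c) = C1*(cos(c) - 1)^(3/2)/(cos(c) + 1)^(3/2)


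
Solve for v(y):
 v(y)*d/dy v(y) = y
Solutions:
 v(y) = -sqrt(C1 + y^2)
 v(y) = sqrt(C1 + y^2)


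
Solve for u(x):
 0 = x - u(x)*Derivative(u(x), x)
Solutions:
 u(x) = -sqrt(C1 + x^2)
 u(x) = sqrt(C1 + x^2)


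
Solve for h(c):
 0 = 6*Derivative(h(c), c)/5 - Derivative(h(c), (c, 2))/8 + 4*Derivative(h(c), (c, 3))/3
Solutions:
 h(c) = C1 + (C2*sin(9*sqrt(1135)*c/320) + C3*cos(9*sqrt(1135)*c/320))*exp(3*c/64)


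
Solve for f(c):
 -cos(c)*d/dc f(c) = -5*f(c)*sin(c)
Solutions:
 f(c) = C1/cos(c)^5


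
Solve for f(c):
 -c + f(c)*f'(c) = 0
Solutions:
 f(c) = -sqrt(C1 + c^2)
 f(c) = sqrt(C1 + c^2)


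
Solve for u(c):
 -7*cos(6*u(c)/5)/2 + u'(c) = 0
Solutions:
 -7*c/2 - 5*log(sin(6*u(c)/5) - 1)/12 + 5*log(sin(6*u(c)/5) + 1)/12 = C1


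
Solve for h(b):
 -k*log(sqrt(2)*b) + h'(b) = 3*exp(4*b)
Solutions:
 h(b) = C1 + b*k*log(b) + b*k*(-1 + log(2)/2) + 3*exp(4*b)/4


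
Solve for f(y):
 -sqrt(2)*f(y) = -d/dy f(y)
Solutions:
 f(y) = C1*exp(sqrt(2)*y)


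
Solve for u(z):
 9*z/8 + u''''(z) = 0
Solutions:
 u(z) = C1 + C2*z + C3*z^2 + C4*z^3 - 3*z^5/320


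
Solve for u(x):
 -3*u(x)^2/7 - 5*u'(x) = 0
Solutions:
 u(x) = 35/(C1 + 3*x)


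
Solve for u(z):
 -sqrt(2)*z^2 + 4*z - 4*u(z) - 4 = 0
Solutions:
 u(z) = -sqrt(2)*z^2/4 + z - 1


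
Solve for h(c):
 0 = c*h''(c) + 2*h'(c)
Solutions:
 h(c) = C1 + C2/c


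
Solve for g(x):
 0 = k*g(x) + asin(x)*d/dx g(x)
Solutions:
 g(x) = C1*exp(-k*Integral(1/asin(x), x))


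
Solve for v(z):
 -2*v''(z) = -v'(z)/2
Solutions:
 v(z) = C1 + C2*exp(z/4)


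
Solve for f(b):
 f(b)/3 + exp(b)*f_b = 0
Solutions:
 f(b) = C1*exp(exp(-b)/3)


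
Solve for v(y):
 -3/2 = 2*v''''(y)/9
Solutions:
 v(y) = C1 + C2*y + C3*y^2 + C4*y^3 - 9*y^4/32


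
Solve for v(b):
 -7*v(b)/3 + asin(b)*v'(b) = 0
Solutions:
 v(b) = C1*exp(7*Integral(1/asin(b), b)/3)


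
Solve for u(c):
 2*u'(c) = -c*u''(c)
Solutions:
 u(c) = C1 + C2/c


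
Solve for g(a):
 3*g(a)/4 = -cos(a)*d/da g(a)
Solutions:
 g(a) = C1*(sin(a) - 1)^(3/8)/(sin(a) + 1)^(3/8)


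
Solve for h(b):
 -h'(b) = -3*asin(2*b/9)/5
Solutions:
 h(b) = C1 + 3*b*asin(2*b/9)/5 + 3*sqrt(81 - 4*b^2)/10


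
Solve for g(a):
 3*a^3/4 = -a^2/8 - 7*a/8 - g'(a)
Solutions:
 g(a) = C1 - 3*a^4/16 - a^3/24 - 7*a^2/16


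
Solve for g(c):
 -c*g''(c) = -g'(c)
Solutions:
 g(c) = C1 + C2*c^2


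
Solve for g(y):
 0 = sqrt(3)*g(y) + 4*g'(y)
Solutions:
 g(y) = C1*exp(-sqrt(3)*y/4)


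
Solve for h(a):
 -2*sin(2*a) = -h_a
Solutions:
 h(a) = C1 - cos(2*a)


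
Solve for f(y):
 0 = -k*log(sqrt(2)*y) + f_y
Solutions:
 f(y) = C1 + k*y*log(y) - k*y + k*y*log(2)/2


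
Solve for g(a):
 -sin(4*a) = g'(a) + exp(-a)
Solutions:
 g(a) = C1 + cos(4*a)/4 + exp(-a)


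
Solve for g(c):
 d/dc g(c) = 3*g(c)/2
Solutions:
 g(c) = C1*exp(3*c/2)


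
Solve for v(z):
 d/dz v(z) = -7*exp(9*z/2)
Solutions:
 v(z) = C1 - 14*exp(9*z/2)/9


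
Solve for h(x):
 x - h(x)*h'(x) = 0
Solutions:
 h(x) = -sqrt(C1 + x^2)
 h(x) = sqrt(C1 + x^2)


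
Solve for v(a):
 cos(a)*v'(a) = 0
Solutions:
 v(a) = C1


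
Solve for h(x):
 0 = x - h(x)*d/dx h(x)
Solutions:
 h(x) = -sqrt(C1 + x^2)
 h(x) = sqrt(C1 + x^2)


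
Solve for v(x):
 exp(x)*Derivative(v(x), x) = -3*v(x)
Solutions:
 v(x) = C1*exp(3*exp(-x))


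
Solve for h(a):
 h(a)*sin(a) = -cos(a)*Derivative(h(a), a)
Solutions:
 h(a) = C1*cos(a)


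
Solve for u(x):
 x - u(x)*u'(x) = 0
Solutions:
 u(x) = -sqrt(C1 + x^2)
 u(x) = sqrt(C1 + x^2)


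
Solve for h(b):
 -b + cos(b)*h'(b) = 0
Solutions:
 h(b) = C1 + Integral(b/cos(b), b)


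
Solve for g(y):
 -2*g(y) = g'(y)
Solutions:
 g(y) = C1*exp(-2*y)


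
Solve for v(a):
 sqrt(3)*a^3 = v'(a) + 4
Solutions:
 v(a) = C1 + sqrt(3)*a^4/4 - 4*a


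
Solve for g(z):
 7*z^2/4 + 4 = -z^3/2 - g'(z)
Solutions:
 g(z) = C1 - z^4/8 - 7*z^3/12 - 4*z


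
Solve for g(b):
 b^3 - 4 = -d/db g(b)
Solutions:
 g(b) = C1 - b^4/4 + 4*b


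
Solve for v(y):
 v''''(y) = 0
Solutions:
 v(y) = C1 + C2*y + C3*y^2 + C4*y^3


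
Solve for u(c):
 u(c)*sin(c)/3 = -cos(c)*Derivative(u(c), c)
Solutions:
 u(c) = C1*cos(c)^(1/3)


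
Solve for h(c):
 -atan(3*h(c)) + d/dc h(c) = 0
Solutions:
 Integral(1/atan(3*_y), (_y, h(c))) = C1 + c


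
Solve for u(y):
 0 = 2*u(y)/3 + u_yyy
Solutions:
 u(y) = C3*exp(-2^(1/3)*3^(2/3)*y/3) + (C1*sin(2^(1/3)*3^(1/6)*y/2) + C2*cos(2^(1/3)*3^(1/6)*y/2))*exp(2^(1/3)*3^(2/3)*y/6)


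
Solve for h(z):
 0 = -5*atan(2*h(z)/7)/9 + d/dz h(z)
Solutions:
 Integral(1/atan(2*_y/7), (_y, h(z))) = C1 + 5*z/9


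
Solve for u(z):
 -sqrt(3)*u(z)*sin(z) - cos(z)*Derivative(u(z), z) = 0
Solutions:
 u(z) = C1*cos(z)^(sqrt(3))


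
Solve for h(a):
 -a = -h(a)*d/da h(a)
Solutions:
 h(a) = -sqrt(C1 + a^2)
 h(a) = sqrt(C1 + a^2)


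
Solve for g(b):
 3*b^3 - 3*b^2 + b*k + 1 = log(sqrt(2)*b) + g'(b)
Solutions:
 g(b) = C1 + 3*b^4/4 - b^3 + b^2*k/2 - b*log(b) - b*log(2)/2 + 2*b


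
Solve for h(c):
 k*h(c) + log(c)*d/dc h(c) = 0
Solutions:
 h(c) = C1*exp(-k*li(c))


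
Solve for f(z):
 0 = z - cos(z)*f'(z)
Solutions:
 f(z) = C1 + Integral(z/cos(z), z)


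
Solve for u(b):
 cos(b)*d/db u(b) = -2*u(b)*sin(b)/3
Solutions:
 u(b) = C1*cos(b)^(2/3)


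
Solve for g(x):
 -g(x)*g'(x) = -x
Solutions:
 g(x) = -sqrt(C1 + x^2)
 g(x) = sqrt(C1 + x^2)


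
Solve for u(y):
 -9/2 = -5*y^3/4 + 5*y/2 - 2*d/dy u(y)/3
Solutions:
 u(y) = C1 - 15*y^4/32 + 15*y^2/8 + 27*y/4


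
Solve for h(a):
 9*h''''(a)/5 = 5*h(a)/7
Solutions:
 h(a) = C1*exp(-sqrt(15)*7^(3/4)*a/21) + C2*exp(sqrt(15)*7^(3/4)*a/21) + C3*sin(sqrt(15)*7^(3/4)*a/21) + C4*cos(sqrt(15)*7^(3/4)*a/21)


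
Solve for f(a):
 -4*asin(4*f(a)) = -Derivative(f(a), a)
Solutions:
 Integral(1/asin(4*_y), (_y, f(a))) = C1 + 4*a


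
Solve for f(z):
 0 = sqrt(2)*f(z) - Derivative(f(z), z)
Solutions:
 f(z) = C1*exp(sqrt(2)*z)


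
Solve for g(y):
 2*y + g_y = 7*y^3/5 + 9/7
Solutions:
 g(y) = C1 + 7*y^4/20 - y^2 + 9*y/7


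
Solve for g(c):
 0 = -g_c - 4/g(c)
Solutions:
 g(c) = -sqrt(C1 - 8*c)
 g(c) = sqrt(C1 - 8*c)


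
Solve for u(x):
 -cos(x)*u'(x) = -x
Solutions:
 u(x) = C1 + Integral(x/cos(x), x)


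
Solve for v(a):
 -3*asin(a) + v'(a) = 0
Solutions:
 v(a) = C1 + 3*a*asin(a) + 3*sqrt(1 - a^2)


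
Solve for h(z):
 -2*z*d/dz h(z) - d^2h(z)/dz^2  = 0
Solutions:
 h(z) = C1 + C2*erf(z)


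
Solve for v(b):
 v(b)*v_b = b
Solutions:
 v(b) = -sqrt(C1 + b^2)
 v(b) = sqrt(C1 + b^2)


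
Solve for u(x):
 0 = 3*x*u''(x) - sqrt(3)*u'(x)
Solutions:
 u(x) = C1 + C2*x^(sqrt(3)/3 + 1)


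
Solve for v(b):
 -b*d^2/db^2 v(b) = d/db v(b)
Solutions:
 v(b) = C1 + C2*log(b)


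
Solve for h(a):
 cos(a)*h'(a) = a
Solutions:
 h(a) = C1 + Integral(a/cos(a), a)


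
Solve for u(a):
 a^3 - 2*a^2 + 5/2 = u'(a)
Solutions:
 u(a) = C1 + a^4/4 - 2*a^3/3 + 5*a/2


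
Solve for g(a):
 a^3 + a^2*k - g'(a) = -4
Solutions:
 g(a) = C1 + a^4/4 + a^3*k/3 + 4*a


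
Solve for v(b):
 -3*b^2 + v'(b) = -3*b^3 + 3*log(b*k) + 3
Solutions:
 v(b) = C1 - 3*b^4/4 + b^3 + 3*b*log(b*k)


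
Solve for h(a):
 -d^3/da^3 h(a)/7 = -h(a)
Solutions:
 h(a) = C3*exp(7^(1/3)*a) + (C1*sin(sqrt(3)*7^(1/3)*a/2) + C2*cos(sqrt(3)*7^(1/3)*a/2))*exp(-7^(1/3)*a/2)


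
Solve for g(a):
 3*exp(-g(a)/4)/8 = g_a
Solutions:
 g(a) = 4*log(C1 + 3*a/32)


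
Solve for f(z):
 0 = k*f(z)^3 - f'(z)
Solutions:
 f(z) = -sqrt(2)*sqrt(-1/(C1 + k*z))/2
 f(z) = sqrt(2)*sqrt(-1/(C1 + k*z))/2


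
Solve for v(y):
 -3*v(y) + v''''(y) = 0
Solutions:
 v(y) = C1*exp(-3^(1/4)*y) + C2*exp(3^(1/4)*y) + C3*sin(3^(1/4)*y) + C4*cos(3^(1/4)*y)


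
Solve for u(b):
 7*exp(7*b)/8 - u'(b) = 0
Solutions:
 u(b) = C1 + exp(7*b)/8


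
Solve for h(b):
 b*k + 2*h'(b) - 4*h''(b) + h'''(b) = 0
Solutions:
 h(b) = C1 + C2*exp(b*(2 - sqrt(2))) + C3*exp(b*(sqrt(2) + 2)) - b^2*k/4 - b*k


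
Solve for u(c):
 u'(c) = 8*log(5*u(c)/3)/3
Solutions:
 3*Integral(1/(-log(_y) - log(5) + log(3)), (_y, u(c)))/8 = C1 - c


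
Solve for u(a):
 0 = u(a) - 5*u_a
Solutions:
 u(a) = C1*exp(a/5)


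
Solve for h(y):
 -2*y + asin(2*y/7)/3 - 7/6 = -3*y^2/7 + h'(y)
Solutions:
 h(y) = C1 + y^3/7 - y^2 + y*asin(2*y/7)/3 - 7*y/6 + sqrt(49 - 4*y^2)/6


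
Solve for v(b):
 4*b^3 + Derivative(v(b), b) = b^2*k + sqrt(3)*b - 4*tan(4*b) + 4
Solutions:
 v(b) = C1 - b^4 + b^3*k/3 + sqrt(3)*b^2/2 + 4*b + log(cos(4*b))


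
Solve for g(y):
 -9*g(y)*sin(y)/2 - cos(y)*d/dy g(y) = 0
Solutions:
 g(y) = C1*cos(y)^(9/2)


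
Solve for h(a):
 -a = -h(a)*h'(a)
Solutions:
 h(a) = -sqrt(C1 + a^2)
 h(a) = sqrt(C1 + a^2)


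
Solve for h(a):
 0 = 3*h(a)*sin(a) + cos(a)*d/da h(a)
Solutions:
 h(a) = C1*cos(a)^3


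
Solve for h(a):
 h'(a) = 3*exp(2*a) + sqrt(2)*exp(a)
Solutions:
 h(a) = C1 + 3*exp(2*a)/2 + sqrt(2)*exp(a)


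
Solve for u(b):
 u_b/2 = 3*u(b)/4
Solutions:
 u(b) = C1*exp(3*b/2)


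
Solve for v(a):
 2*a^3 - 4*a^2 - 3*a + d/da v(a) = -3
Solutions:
 v(a) = C1 - a^4/2 + 4*a^3/3 + 3*a^2/2 - 3*a


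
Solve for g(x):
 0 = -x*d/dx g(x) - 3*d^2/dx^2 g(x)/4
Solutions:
 g(x) = C1 + C2*erf(sqrt(6)*x/3)


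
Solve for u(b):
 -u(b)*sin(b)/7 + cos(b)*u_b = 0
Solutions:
 u(b) = C1/cos(b)^(1/7)


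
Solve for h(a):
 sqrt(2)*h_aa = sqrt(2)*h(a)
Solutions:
 h(a) = C1*exp(-a) + C2*exp(a)


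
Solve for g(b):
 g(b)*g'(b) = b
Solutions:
 g(b) = -sqrt(C1 + b^2)
 g(b) = sqrt(C1 + b^2)


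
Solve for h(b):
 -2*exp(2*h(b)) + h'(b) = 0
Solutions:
 h(b) = log(-sqrt(-1/(C1 + 2*b))) - log(2)/2
 h(b) = log(-1/(C1 + 2*b))/2 - log(2)/2


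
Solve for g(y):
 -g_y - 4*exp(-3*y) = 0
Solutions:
 g(y) = C1 + 4*exp(-3*y)/3


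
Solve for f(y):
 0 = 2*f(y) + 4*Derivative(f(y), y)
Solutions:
 f(y) = C1*exp(-y/2)


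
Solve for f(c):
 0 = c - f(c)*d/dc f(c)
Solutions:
 f(c) = -sqrt(C1 + c^2)
 f(c) = sqrt(C1 + c^2)


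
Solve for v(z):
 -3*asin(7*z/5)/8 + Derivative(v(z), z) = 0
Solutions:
 v(z) = C1 + 3*z*asin(7*z/5)/8 + 3*sqrt(25 - 49*z^2)/56


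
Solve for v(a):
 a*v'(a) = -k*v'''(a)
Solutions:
 v(a) = C1 + Integral(C2*airyai(a*(-1/k)^(1/3)) + C3*airybi(a*(-1/k)^(1/3)), a)


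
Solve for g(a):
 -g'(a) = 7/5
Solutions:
 g(a) = C1 - 7*a/5


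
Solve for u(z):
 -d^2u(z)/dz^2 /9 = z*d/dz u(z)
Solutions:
 u(z) = C1 + C2*erf(3*sqrt(2)*z/2)


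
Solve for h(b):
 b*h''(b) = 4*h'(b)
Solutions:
 h(b) = C1 + C2*b^5


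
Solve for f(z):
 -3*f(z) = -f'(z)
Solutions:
 f(z) = C1*exp(3*z)


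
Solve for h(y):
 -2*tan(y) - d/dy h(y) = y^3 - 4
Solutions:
 h(y) = C1 - y^4/4 + 4*y + 2*log(cos(y))


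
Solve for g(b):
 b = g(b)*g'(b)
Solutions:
 g(b) = -sqrt(C1 + b^2)
 g(b) = sqrt(C1 + b^2)


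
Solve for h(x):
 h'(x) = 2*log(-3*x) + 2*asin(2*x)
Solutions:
 h(x) = C1 + 2*x*log(-x) + 2*x*asin(2*x) - 2*x + 2*x*log(3) + sqrt(1 - 4*x^2)


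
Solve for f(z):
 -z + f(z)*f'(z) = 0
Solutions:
 f(z) = -sqrt(C1 + z^2)
 f(z) = sqrt(C1 + z^2)


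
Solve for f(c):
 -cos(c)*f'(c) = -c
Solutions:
 f(c) = C1 + Integral(c/cos(c), c)


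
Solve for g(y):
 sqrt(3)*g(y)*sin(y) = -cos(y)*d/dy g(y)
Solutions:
 g(y) = C1*cos(y)^(sqrt(3))


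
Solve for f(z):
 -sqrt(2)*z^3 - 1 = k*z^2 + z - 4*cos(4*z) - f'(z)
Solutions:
 f(z) = C1 + k*z^3/3 + sqrt(2)*z^4/4 + z^2/2 + z - sin(4*z)


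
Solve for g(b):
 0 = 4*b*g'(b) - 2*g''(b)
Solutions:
 g(b) = C1 + C2*erfi(b)


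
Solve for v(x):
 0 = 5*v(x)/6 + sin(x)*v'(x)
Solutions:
 v(x) = C1*(cos(x) + 1)^(5/12)/(cos(x) - 1)^(5/12)


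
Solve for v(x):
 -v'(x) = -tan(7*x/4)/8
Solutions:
 v(x) = C1 - log(cos(7*x/4))/14


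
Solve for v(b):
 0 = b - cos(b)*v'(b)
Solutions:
 v(b) = C1 + Integral(b/cos(b), b)


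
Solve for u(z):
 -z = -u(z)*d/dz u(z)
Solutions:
 u(z) = -sqrt(C1 + z^2)
 u(z) = sqrt(C1 + z^2)


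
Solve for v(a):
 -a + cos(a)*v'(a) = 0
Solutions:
 v(a) = C1 + Integral(a/cos(a), a)


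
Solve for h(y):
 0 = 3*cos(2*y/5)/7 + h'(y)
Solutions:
 h(y) = C1 - 15*sin(2*y/5)/14


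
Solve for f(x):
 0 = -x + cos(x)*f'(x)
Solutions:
 f(x) = C1 + Integral(x/cos(x), x)


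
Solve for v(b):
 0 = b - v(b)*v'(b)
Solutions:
 v(b) = -sqrt(C1 + b^2)
 v(b) = sqrt(C1 + b^2)


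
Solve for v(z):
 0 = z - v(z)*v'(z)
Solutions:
 v(z) = -sqrt(C1 + z^2)
 v(z) = sqrt(C1 + z^2)


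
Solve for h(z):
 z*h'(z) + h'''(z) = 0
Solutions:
 h(z) = C1 + Integral(C2*airyai(-z) + C3*airybi(-z), z)


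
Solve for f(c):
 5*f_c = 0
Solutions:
 f(c) = C1


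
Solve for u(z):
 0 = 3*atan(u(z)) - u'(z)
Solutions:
 Integral(1/atan(_y), (_y, u(z))) = C1 + 3*z


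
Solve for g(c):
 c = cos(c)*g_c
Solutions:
 g(c) = C1 + Integral(c/cos(c), c)


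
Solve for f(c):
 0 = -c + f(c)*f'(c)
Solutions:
 f(c) = -sqrt(C1 + c^2)
 f(c) = sqrt(C1 + c^2)


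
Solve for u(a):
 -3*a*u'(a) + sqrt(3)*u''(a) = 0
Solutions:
 u(a) = C1 + C2*erfi(sqrt(2)*3^(1/4)*a/2)


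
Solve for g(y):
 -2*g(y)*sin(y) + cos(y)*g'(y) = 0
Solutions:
 g(y) = C1/cos(y)^2


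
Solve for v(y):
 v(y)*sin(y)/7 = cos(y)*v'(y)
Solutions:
 v(y) = C1/cos(y)^(1/7)


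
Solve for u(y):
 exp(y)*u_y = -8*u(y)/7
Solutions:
 u(y) = C1*exp(8*exp(-y)/7)


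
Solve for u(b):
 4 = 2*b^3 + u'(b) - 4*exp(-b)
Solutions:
 u(b) = C1 - b^4/2 + 4*b - 4*exp(-b)


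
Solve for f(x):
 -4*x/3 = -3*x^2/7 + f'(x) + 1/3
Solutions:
 f(x) = C1 + x^3/7 - 2*x^2/3 - x/3


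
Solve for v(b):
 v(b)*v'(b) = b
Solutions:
 v(b) = -sqrt(C1 + b^2)
 v(b) = sqrt(C1 + b^2)


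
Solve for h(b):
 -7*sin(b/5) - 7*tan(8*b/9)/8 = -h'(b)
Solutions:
 h(b) = C1 - 63*log(cos(8*b/9))/64 - 35*cos(b/5)


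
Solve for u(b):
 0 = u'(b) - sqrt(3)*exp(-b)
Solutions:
 u(b) = C1 - sqrt(3)*exp(-b)


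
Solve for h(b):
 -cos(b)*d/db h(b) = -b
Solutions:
 h(b) = C1 + Integral(b/cos(b), b)


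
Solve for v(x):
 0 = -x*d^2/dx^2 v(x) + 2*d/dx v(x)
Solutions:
 v(x) = C1 + C2*x^3


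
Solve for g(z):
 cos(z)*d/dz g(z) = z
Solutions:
 g(z) = C1 + Integral(z/cos(z), z)


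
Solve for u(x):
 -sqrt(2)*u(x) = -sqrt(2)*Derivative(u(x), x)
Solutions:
 u(x) = C1*exp(x)


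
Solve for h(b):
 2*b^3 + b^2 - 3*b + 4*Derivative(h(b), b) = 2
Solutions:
 h(b) = C1 - b^4/8 - b^3/12 + 3*b^2/8 + b/2


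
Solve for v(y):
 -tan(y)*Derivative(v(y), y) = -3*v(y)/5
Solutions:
 v(y) = C1*sin(y)^(3/5)


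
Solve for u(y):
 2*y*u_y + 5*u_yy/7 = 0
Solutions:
 u(y) = C1 + C2*erf(sqrt(35)*y/5)


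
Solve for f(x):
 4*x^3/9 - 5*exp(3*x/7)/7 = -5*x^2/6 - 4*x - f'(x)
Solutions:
 f(x) = C1 - x^4/9 - 5*x^3/18 - 2*x^2 + 5*exp(3*x/7)/3


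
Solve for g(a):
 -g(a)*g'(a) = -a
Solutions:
 g(a) = -sqrt(C1 + a^2)
 g(a) = sqrt(C1 + a^2)


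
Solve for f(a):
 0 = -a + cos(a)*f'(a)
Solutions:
 f(a) = C1 + Integral(a/cos(a), a)


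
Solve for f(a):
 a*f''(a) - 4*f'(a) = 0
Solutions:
 f(a) = C1 + C2*a^5


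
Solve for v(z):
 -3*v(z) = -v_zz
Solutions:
 v(z) = C1*exp(-sqrt(3)*z) + C2*exp(sqrt(3)*z)


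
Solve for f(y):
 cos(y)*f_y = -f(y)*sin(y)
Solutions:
 f(y) = C1*cos(y)


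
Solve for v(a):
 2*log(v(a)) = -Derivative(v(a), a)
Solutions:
 li(v(a)) = C1 - 2*a


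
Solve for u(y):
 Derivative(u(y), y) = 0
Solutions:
 u(y) = C1


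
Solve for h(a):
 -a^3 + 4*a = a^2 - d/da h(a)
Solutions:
 h(a) = C1 + a^4/4 + a^3/3 - 2*a^2


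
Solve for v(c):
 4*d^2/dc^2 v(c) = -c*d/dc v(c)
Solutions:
 v(c) = C1 + C2*erf(sqrt(2)*c/4)


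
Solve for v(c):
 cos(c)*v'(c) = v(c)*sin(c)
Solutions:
 v(c) = C1/cos(c)


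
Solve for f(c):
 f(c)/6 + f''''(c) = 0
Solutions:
 f(c) = (C1*sin(2^(1/4)*3^(3/4)*c/6) + C2*cos(2^(1/4)*3^(3/4)*c/6))*exp(-2^(1/4)*3^(3/4)*c/6) + (C3*sin(2^(1/4)*3^(3/4)*c/6) + C4*cos(2^(1/4)*3^(3/4)*c/6))*exp(2^(1/4)*3^(3/4)*c/6)


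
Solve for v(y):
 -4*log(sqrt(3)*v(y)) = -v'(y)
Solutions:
 -Integral(1/(2*log(_y) + log(3)), (_y, v(y)))/2 = C1 - y


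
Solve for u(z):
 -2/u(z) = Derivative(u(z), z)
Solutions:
 u(z) = -sqrt(C1 - 4*z)
 u(z) = sqrt(C1 - 4*z)


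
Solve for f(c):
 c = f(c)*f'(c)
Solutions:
 f(c) = -sqrt(C1 + c^2)
 f(c) = sqrt(C1 + c^2)


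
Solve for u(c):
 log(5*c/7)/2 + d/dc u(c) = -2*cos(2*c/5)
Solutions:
 u(c) = C1 - c*log(c)/2 - c*log(5) + c/2 + c*log(35)/2 - 5*sin(2*c/5)


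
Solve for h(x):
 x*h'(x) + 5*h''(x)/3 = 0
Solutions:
 h(x) = C1 + C2*erf(sqrt(30)*x/10)


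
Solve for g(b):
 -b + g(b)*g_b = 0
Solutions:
 g(b) = -sqrt(C1 + b^2)
 g(b) = sqrt(C1 + b^2)


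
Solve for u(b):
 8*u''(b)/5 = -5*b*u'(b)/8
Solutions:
 u(b) = C1 + C2*erf(5*sqrt(2)*b/16)


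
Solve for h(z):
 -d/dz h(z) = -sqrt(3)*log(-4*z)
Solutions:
 h(z) = C1 + sqrt(3)*z*log(-z) + sqrt(3)*z*(-1 + 2*log(2))


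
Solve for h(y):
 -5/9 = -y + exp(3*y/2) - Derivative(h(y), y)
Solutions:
 h(y) = C1 - y^2/2 + 5*y/9 + 2*exp(3*y/2)/3


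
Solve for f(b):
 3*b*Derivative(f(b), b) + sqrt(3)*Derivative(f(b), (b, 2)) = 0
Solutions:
 f(b) = C1 + C2*erf(sqrt(2)*3^(1/4)*b/2)


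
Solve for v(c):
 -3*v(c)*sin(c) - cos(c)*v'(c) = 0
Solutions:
 v(c) = C1*cos(c)^3


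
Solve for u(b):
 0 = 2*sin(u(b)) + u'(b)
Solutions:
 u(b) = -acos((-C1 - exp(4*b))/(C1 - exp(4*b))) + 2*pi
 u(b) = acos((-C1 - exp(4*b))/(C1 - exp(4*b)))


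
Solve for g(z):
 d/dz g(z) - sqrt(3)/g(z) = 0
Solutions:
 g(z) = -sqrt(C1 + 2*sqrt(3)*z)
 g(z) = sqrt(C1 + 2*sqrt(3)*z)


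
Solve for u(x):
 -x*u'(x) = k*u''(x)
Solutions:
 u(x) = C1 + C2*sqrt(k)*erf(sqrt(2)*x*sqrt(1/k)/2)


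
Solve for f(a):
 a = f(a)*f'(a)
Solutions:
 f(a) = -sqrt(C1 + a^2)
 f(a) = sqrt(C1 + a^2)


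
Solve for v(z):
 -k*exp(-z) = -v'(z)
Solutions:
 v(z) = C1 - k*exp(-z)


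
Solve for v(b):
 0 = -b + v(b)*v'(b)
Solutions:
 v(b) = -sqrt(C1 + b^2)
 v(b) = sqrt(C1 + b^2)


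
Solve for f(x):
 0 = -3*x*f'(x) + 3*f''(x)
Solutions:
 f(x) = C1 + C2*erfi(sqrt(2)*x/2)


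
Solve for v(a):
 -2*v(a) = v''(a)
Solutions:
 v(a) = C1*sin(sqrt(2)*a) + C2*cos(sqrt(2)*a)


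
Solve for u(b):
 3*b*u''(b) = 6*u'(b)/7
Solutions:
 u(b) = C1 + C2*b^(9/7)


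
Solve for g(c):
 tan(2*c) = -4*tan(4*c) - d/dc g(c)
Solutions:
 g(c) = C1 + log(cos(2*c))/2 + log(cos(4*c))


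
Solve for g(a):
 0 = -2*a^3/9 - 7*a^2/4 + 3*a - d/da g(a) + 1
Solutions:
 g(a) = C1 - a^4/18 - 7*a^3/12 + 3*a^2/2 + a


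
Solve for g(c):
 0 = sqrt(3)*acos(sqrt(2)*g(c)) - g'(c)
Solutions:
 Integral(1/acos(sqrt(2)*_y), (_y, g(c))) = C1 + sqrt(3)*c


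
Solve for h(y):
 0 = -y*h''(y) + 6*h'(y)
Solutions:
 h(y) = C1 + C2*y^7


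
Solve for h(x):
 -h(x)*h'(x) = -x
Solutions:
 h(x) = -sqrt(C1 + x^2)
 h(x) = sqrt(C1 + x^2)


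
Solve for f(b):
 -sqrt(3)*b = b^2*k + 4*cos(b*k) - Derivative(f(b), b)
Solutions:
 f(b) = C1 + b^3*k/3 + sqrt(3)*b^2/2 + 4*sin(b*k)/k


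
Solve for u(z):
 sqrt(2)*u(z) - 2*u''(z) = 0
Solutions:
 u(z) = C1*exp(-2^(3/4)*z/2) + C2*exp(2^(3/4)*z/2)


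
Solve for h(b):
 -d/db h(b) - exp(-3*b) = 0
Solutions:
 h(b) = C1 + exp(-3*b)/3


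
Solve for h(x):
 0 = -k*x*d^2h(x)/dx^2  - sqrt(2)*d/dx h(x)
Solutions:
 h(x) = C1 + x^(((re(k) - sqrt(2))*re(k) + im(k)^2)/(re(k)^2 + im(k)^2))*(C2*sin(sqrt(2)*log(x)*Abs(im(k))/(re(k)^2 + im(k)^2)) + C3*cos(sqrt(2)*log(x)*im(k)/(re(k)^2 + im(k)^2)))


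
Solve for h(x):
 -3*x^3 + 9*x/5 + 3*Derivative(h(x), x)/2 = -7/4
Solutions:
 h(x) = C1 + x^4/2 - 3*x^2/5 - 7*x/6


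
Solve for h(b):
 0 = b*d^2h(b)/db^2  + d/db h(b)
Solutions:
 h(b) = C1 + C2*log(b)


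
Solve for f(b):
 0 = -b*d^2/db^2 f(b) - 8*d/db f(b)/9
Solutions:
 f(b) = C1 + C2*b^(1/9)


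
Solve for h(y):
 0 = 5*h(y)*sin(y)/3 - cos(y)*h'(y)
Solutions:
 h(y) = C1/cos(y)^(5/3)


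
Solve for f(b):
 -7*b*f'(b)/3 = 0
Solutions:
 f(b) = C1


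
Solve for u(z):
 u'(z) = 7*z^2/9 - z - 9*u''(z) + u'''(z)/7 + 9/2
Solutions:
 u(z) = C1 + C2*exp(z*(63 - sqrt(3997))/2) + C3*exp(z*(63 + sqrt(3997))/2) + 7*z^3/27 - 15*z^2/2 + 2515*z/18


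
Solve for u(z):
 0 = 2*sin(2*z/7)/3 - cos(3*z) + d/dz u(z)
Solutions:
 u(z) = C1 + sin(3*z)/3 + 7*cos(2*z/7)/3


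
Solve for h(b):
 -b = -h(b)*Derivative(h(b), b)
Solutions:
 h(b) = -sqrt(C1 + b^2)
 h(b) = sqrt(C1 + b^2)


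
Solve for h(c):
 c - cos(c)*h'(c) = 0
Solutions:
 h(c) = C1 + Integral(c/cos(c), c)


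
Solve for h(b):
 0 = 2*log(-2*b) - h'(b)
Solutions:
 h(b) = C1 + 2*b*log(-b) + 2*b*(-1 + log(2))


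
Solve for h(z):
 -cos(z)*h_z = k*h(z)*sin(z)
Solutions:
 h(z) = C1*exp(k*log(cos(z)))


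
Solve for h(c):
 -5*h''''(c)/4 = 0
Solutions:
 h(c) = C1 + C2*c + C3*c^2 + C4*c^3


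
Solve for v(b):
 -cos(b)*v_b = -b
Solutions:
 v(b) = C1 + Integral(b/cos(b), b)


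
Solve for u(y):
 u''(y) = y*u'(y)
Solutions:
 u(y) = C1 + C2*erfi(sqrt(2)*y/2)


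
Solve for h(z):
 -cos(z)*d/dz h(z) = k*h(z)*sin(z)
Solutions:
 h(z) = C1*exp(k*log(cos(z)))


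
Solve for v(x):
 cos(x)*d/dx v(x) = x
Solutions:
 v(x) = C1 + Integral(x/cos(x), x)


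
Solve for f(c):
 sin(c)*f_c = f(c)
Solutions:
 f(c) = C1*sqrt(cos(c) - 1)/sqrt(cos(c) + 1)


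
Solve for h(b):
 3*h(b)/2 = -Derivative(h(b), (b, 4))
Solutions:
 h(b) = (C1*sin(6^(1/4)*b/2) + C2*cos(6^(1/4)*b/2))*exp(-6^(1/4)*b/2) + (C3*sin(6^(1/4)*b/2) + C4*cos(6^(1/4)*b/2))*exp(6^(1/4)*b/2)


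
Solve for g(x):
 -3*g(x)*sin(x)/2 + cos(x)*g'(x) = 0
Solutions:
 g(x) = C1/cos(x)^(3/2)


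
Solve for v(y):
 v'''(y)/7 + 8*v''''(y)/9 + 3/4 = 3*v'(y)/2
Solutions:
 v(y) = C1 + C2*exp(-3*y*((28*sqrt(38402) + 5487)^(-1/3) + 2 + (28*sqrt(38402) + 5487)^(1/3))/112)*sin(3*sqrt(3)*y*(-(28*sqrt(38402) + 5487)^(1/3) + (28*sqrt(38402) + 5487)^(-1/3))/112) + C3*exp(-3*y*((28*sqrt(38402) + 5487)^(-1/3) + 2 + (28*sqrt(38402) + 5487)^(1/3))/112)*cos(3*sqrt(3)*y*(-(28*sqrt(38402) + 5487)^(1/3) + (28*sqrt(38402) + 5487)^(-1/3))/112) + C4*exp(3*y*(-1 + (28*sqrt(38402) + 5487)^(-1/3) + (28*sqrt(38402) + 5487)^(1/3))/56) + y/2


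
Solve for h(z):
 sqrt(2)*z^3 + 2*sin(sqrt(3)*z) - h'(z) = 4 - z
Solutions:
 h(z) = C1 + sqrt(2)*z^4/4 + z^2/2 - 4*z - 2*sqrt(3)*cos(sqrt(3)*z)/3


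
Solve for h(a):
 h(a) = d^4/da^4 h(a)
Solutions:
 h(a) = C1*exp(-a) + C2*exp(a) + C3*sin(a) + C4*cos(a)


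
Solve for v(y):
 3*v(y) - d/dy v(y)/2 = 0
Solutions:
 v(y) = C1*exp(6*y)


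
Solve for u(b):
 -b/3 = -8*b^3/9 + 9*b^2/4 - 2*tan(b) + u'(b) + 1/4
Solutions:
 u(b) = C1 + 2*b^4/9 - 3*b^3/4 - b^2/6 - b/4 - 2*log(cos(b))


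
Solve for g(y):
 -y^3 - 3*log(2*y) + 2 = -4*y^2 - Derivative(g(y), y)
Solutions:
 g(y) = C1 + y^4/4 - 4*y^3/3 + 3*y*log(y) - 5*y + y*log(8)


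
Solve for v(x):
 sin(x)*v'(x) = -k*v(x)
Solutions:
 v(x) = C1*exp(k*(-log(cos(x) - 1) + log(cos(x) + 1))/2)


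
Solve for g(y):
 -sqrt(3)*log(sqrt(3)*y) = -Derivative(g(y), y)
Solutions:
 g(y) = C1 + sqrt(3)*y*log(y) - sqrt(3)*y + sqrt(3)*y*log(3)/2


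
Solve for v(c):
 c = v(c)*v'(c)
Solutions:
 v(c) = -sqrt(C1 + c^2)
 v(c) = sqrt(C1 + c^2)


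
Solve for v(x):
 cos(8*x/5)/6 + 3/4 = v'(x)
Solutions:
 v(x) = C1 + 3*x/4 + 5*sin(8*x/5)/48


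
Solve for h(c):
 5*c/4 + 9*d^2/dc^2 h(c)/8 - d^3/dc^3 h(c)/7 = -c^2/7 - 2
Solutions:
 h(c) = C1 + C2*c + C3*exp(63*c/8) - 2*c^4/189 - 2269*c^3/11907 - 240416*c^2/250047


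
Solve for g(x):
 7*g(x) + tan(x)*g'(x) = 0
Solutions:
 g(x) = C1/sin(x)^7


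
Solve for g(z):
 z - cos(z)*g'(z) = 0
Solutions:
 g(z) = C1 + Integral(z/cos(z), z)


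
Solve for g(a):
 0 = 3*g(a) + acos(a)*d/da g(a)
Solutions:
 g(a) = C1*exp(-3*Integral(1/acos(a), a))


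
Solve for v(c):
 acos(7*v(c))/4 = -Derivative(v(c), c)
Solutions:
 Integral(1/acos(7*_y), (_y, v(c))) = C1 - c/4


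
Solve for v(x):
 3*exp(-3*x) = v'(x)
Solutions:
 v(x) = C1 - exp(-3*x)


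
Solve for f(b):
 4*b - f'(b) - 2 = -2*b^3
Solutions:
 f(b) = C1 + b^4/2 + 2*b^2 - 2*b


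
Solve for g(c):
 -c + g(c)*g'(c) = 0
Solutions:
 g(c) = -sqrt(C1 + c^2)
 g(c) = sqrt(C1 + c^2)


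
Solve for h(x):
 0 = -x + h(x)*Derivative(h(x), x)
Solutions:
 h(x) = -sqrt(C1 + x^2)
 h(x) = sqrt(C1 + x^2)


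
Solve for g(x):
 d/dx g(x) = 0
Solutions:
 g(x) = C1


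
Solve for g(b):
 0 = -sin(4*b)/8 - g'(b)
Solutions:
 g(b) = C1 + cos(4*b)/32


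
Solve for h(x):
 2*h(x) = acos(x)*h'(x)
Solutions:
 h(x) = C1*exp(2*Integral(1/acos(x), x))
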